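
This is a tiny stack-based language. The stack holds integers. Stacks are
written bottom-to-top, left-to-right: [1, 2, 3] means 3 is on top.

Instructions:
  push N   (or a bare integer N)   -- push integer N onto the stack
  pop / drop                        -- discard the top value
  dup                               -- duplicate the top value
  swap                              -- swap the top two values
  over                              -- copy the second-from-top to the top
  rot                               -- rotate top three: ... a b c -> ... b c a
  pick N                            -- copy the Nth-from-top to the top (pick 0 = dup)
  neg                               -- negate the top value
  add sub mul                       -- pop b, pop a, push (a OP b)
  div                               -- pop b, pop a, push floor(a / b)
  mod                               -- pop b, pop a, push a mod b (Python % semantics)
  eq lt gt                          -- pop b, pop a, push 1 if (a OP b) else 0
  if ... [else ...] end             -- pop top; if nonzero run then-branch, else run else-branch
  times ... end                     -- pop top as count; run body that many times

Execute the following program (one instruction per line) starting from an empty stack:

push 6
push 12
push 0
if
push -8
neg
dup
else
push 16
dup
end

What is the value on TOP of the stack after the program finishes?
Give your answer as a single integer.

After 'push 6': [6]
After 'push 12': [6, 12]
After 'push 0': [6, 12, 0]
After 'if': [6, 12]
After 'push 16': [6, 12, 16]
After 'dup': [6, 12, 16, 16]

Answer: 16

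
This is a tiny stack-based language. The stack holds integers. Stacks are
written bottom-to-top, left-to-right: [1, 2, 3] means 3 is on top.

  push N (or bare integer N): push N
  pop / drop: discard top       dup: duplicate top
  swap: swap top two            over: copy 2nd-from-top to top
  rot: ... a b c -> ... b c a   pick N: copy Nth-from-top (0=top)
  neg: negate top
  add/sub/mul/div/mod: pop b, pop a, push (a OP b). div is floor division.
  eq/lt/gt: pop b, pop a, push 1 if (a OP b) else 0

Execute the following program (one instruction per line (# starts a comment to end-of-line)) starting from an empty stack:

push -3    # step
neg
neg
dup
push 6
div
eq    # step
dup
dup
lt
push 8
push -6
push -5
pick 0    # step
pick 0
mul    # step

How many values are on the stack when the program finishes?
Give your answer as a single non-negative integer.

Answer: 6

Derivation:
After 'push -3': stack = [-3] (depth 1)
After 'neg': stack = [3] (depth 1)
After 'neg': stack = [-3] (depth 1)
After 'dup': stack = [-3, -3] (depth 2)
After 'push 6': stack = [-3, -3, 6] (depth 3)
After 'div': stack = [-3, -1] (depth 2)
After 'eq': stack = [0] (depth 1)
After 'dup': stack = [0, 0] (depth 2)
After 'dup': stack = [0, 0, 0] (depth 3)
After 'lt': stack = [0, 0] (depth 2)
After 'push 8': stack = [0, 0, 8] (depth 3)
After 'push -6': stack = [0, 0, 8, -6] (depth 4)
After 'push -5': stack = [0, 0, 8, -6, -5] (depth 5)
After 'pick 0': stack = [0, 0, 8, -6, -5, -5] (depth 6)
After 'pick 0': stack = [0, 0, 8, -6, -5, -5, -5] (depth 7)
After 'mul': stack = [0, 0, 8, -6, -5, 25] (depth 6)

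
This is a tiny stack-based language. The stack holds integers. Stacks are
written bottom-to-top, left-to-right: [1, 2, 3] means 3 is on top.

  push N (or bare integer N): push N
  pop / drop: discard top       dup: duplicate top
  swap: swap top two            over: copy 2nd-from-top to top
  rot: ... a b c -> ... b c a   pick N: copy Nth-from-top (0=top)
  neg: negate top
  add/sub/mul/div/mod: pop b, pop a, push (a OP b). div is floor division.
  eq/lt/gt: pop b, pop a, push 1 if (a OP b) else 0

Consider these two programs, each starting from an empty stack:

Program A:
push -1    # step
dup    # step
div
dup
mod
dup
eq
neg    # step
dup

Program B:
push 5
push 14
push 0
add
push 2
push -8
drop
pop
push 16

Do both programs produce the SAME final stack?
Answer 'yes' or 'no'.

Answer: no

Derivation:
Program A trace:
  After 'push -1': [-1]
  After 'dup': [-1, -1]
  After 'div': [1]
  After 'dup': [1, 1]
  After 'mod': [0]
  After 'dup': [0, 0]
  After 'eq': [1]
  After 'neg': [-1]
  After 'dup': [-1, -1]
Program A final stack: [-1, -1]

Program B trace:
  After 'push 5': [5]
  After 'push 14': [5, 14]
  After 'push 0': [5, 14, 0]
  After 'add': [5, 14]
  After 'push 2': [5, 14, 2]
  After 'push -8': [5, 14, 2, -8]
  After 'drop': [5, 14, 2]
  After 'pop': [5, 14]
  After 'push 16': [5, 14, 16]
Program B final stack: [5, 14, 16]
Same: no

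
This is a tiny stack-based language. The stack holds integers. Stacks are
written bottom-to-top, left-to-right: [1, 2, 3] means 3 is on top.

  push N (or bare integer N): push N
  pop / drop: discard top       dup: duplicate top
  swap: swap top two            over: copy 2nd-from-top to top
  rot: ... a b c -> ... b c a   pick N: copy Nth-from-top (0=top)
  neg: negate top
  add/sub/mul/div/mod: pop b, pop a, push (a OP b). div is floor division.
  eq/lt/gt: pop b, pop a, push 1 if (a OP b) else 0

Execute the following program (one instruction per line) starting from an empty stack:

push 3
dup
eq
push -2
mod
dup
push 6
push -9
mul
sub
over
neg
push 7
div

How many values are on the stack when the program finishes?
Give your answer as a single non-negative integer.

Answer: 3

Derivation:
After 'push 3': stack = [3] (depth 1)
After 'dup': stack = [3, 3] (depth 2)
After 'eq': stack = [1] (depth 1)
After 'push -2': stack = [1, -2] (depth 2)
After 'mod': stack = [-1] (depth 1)
After 'dup': stack = [-1, -1] (depth 2)
After 'push 6': stack = [-1, -1, 6] (depth 3)
After 'push -9': stack = [-1, -1, 6, -9] (depth 4)
After 'mul': stack = [-1, -1, -54] (depth 3)
After 'sub': stack = [-1, 53] (depth 2)
After 'over': stack = [-1, 53, -1] (depth 3)
After 'neg': stack = [-1, 53, 1] (depth 3)
After 'push 7': stack = [-1, 53, 1, 7] (depth 4)
After 'div': stack = [-1, 53, 0] (depth 3)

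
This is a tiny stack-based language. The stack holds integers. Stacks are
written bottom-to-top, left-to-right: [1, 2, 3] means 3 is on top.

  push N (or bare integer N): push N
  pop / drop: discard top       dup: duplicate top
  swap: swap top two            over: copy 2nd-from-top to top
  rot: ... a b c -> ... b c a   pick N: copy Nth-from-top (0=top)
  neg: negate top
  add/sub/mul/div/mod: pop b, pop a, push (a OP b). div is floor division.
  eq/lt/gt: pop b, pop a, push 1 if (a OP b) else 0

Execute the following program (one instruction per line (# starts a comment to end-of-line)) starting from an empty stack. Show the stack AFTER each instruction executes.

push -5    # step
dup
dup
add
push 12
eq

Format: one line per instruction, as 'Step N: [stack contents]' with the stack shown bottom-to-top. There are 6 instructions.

Step 1: [-5]
Step 2: [-5, -5]
Step 3: [-5, -5, -5]
Step 4: [-5, -10]
Step 5: [-5, -10, 12]
Step 6: [-5, 0]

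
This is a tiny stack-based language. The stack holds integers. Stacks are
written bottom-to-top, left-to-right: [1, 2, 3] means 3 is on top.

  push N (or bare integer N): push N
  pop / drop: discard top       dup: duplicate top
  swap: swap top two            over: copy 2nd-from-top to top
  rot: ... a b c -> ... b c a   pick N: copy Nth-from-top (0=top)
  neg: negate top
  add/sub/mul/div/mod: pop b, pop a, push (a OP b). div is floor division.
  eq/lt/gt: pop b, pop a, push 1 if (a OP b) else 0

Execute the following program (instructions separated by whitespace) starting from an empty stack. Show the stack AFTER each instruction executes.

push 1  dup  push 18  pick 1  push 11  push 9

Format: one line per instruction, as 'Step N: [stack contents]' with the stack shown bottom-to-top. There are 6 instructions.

Step 1: [1]
Step 2: [1, 1]
Step 3: [1, 1, 18]
Step 4: [1, 1, 18, 1]
Step 5: [1, 1, 18, 1, 11]
Step 6: [1, 1, 18, 1, 11, 9]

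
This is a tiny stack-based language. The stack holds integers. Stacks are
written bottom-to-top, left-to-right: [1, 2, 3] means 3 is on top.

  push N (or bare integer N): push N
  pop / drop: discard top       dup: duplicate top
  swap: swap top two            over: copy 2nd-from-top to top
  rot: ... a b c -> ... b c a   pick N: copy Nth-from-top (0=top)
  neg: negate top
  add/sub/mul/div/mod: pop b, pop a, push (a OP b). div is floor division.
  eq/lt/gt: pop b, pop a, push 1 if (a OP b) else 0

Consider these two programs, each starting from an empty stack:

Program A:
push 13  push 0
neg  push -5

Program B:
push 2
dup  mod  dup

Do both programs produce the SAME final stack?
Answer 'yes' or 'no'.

Answer: no

Derivation:
Program A trace:
  After 'push 13': [13]
  After 'push 0': [13, 0]
  After 'neg': [13, 0]
  After 'push -5': [13, 0, -5]
Program A final stack: [13, 0, -5]

Program B trace:
  After 'push 2': [2]
  After 'dup': [2, 2]
  After 'mod': [0]
  After 'dup': [0, 0]
Program B final stack: [0, 0]
Same: no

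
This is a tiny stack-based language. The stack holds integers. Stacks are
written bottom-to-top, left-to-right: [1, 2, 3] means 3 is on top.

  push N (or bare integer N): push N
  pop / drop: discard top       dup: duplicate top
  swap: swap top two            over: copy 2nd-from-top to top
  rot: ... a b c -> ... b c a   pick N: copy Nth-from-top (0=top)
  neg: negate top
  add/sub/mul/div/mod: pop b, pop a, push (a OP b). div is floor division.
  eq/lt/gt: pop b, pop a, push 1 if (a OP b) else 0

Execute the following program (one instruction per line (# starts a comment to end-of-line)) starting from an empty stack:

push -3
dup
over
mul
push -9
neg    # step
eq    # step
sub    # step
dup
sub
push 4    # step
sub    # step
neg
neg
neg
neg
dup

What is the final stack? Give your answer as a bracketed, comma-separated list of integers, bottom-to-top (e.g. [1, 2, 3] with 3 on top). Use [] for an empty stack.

After 'push -3': [-3]
After 'dup': [-3, -3]
After 'over': [-3, -3, -3]
After 'mul': [-3, 9]
After 'push -9': [-3, 9, -9]
After 'neg': [-3, 9, 9]
After 'eq': [-3, 1]
After 'sub': [-4]
After 'dup': [-4, -4]
After 'sub': [0]
After 'push 4': [0, 4]
After 'sub': [-4]
After 'neg': [4]
After 'neg': [-4]
After 'neg': [4]
After 'neg': [-4]
After 'dup': [-4, -4]

Answer: [-4, -4]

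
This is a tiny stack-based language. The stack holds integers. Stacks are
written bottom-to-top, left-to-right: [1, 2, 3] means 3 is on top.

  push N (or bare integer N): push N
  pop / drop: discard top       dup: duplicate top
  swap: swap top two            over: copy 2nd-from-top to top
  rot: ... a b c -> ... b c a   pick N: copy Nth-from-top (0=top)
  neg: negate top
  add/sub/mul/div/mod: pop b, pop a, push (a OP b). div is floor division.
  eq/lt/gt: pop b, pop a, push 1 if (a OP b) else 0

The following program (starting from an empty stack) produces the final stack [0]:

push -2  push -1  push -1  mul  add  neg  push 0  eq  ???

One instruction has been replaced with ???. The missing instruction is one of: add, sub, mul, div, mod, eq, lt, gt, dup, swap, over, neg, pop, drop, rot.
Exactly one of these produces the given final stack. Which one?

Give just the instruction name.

Answer: neg

Derivation:
Stack before ???: [0]
Stack after ???:  [0]
The instruction that transforms [0] -> [0] is: neg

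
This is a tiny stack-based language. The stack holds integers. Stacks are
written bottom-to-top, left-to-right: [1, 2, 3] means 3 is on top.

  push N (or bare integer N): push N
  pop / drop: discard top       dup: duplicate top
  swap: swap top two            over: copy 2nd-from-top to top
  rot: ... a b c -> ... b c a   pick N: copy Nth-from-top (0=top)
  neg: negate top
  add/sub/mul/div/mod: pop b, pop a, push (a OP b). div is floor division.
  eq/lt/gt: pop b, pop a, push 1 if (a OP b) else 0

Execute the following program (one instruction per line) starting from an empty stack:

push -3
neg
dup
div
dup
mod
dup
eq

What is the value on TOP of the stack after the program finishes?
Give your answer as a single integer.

After 'push -3': [-3]
After 'neg': [3]
After 'dup': [3, 3]
After 'div': [1]
After 'dup': [1, 1]
After 'mod': [0]
After 'dup': [0, 0]
After 'eq': [1]

Answer: 1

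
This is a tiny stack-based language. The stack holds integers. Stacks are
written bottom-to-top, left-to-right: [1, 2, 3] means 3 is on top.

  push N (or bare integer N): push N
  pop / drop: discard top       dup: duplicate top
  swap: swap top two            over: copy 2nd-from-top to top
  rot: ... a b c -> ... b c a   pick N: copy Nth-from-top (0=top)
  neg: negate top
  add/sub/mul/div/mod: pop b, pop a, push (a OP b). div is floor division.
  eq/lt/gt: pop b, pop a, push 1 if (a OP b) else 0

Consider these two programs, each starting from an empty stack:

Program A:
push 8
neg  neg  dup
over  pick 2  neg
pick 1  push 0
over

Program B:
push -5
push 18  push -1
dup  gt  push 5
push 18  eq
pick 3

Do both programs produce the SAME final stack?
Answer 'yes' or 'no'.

Answer: no

Derivation:
Program A trace:
  After 'push 8': [8]
  After 'neg': [-8]
  After 'neg': [8]
  After 'dup': [8, 8]
  After 'over': [8, 8, 8]
  After 'pick 2': [8, 8, 8, 8]
  After 'neg': [8, 8, 8, -8]
  After 'pick 1': [8, 8, 8, -8, 8]
  After 'push 0': [8, 8, 8, -8, 8, 0]
  After 'over': [8, 8, 8, -8, 8, 0, 8]
Program A final stack: [8, 8, 8, -8, 8, 0, 8]

Program B trace:
  After 'push -5': [-5]
  After 'push 18': [-5, 18]
  After 'push -1': [-5, 18, -1]
  After 'dup': [-5, 18, -1, -1]
  After 'gt': [-5, 18, 0]
  After 'push 5': [-5, 18, 0, 5]
  After 'push 18': [-5, 18, 0, 5, 18]
  After 'eq': [-5, 18, 0, 0]
  After 'pick 3': [-5, 18, 0, 0, -5]
Program B final stack: [-5, 18, 0, 0, -5]
Same: no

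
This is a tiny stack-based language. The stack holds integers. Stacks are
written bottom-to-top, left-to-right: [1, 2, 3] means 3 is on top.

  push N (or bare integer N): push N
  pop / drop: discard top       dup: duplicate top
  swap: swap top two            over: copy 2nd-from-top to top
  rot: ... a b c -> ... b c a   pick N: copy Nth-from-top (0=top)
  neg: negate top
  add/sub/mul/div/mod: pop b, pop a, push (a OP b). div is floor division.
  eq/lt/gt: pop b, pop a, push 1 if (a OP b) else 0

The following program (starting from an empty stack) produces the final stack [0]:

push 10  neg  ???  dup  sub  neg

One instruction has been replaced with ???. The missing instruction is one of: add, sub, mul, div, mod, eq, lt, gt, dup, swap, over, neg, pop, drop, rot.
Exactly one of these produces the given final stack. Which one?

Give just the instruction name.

Answer: neg

Derivation:
Stack before ???: [-10]
Stack after ???:  [10]
The instruction that transforms [-10] -> [10] is: neg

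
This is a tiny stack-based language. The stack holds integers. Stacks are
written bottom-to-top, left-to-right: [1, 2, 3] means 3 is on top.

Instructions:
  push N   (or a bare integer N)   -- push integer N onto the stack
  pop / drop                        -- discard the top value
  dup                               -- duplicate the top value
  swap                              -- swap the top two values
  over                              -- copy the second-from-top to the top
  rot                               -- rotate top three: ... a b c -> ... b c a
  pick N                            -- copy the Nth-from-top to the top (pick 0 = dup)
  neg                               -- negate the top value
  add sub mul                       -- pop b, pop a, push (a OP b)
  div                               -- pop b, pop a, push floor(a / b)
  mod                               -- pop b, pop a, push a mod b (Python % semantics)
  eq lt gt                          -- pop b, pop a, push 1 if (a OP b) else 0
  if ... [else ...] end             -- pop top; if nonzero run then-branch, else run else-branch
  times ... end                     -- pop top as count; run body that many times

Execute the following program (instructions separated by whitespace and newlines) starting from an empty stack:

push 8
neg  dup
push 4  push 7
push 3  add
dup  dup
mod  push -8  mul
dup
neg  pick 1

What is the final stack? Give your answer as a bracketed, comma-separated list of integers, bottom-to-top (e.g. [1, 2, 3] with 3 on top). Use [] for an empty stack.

Answer: [-8, -8, 4, 10, 0, 0, 0]

Derivation:
After 'push 8': [8]
After 'neg': [-8]
After 'dup': [-8, -8]
After 'push 4': [-8, -8, 4]
After 'push 7': [-8, -8, 4, 7]
After 'push 3': [-8, -8, 4, 7, 3]
After 'add': [-8, -8, 4, 10]
After 'dup': [-8, -8, 4, 10, 10]
After 'dup': [-8, -8, 4, 10, 10, 10]
After 'mod': [-8, -8, 4, 10, 0]
After 'push -8': [-8, -8, 4, 10, 0, -8]
After 'mul': [-8, -8, 4, 10, 0]
After 'dup': [-8, -8, 4, 10, 0, 0]
After 'neg': [-8, -8, 4, 10, 0, 0]
After 'pick 1': [-8, -8, 4, 10, 0, 0, 0]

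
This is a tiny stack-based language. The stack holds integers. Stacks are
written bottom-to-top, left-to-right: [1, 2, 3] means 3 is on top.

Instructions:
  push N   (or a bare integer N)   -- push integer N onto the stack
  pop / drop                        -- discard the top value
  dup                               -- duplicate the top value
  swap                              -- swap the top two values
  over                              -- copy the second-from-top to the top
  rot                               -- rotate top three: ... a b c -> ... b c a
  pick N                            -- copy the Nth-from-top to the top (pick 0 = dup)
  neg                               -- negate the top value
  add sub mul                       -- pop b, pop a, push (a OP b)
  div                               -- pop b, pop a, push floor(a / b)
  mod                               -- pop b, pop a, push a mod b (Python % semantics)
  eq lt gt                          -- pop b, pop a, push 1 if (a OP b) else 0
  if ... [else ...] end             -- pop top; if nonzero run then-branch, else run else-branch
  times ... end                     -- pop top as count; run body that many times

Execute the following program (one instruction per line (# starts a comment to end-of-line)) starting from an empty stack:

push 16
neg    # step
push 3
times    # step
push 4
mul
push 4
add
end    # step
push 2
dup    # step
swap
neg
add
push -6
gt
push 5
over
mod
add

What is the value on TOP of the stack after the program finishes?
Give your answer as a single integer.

Answer: 1

Derivation:
After 'push 16': [16]
After 'neg': [-16]
After 'push 3': [-16, 3]
After 'times': [-16]
After 'push 4': [-16, 4]
After 'mul': [-64]
After 'push 4': [-64, 4]
After 'add': [-60]
After 'push 4': [-60, 4]
After 'mul': [-240]
  ...
After 'dup': [-940, 2, 2]
After 'swap': [-940, 2, 2]
After 'neg': [-940, 2, -2]
After 'add': [-940, 0]
After 'push -6': [-940, 0, -6]
After 'gt': [-940, 1]
After 'push 5': [-940, 1, 5]
After 'over': [-940, 1, 5, 1]
After 'mod': [-940, 1, 0]
After 'add': [-940, 1]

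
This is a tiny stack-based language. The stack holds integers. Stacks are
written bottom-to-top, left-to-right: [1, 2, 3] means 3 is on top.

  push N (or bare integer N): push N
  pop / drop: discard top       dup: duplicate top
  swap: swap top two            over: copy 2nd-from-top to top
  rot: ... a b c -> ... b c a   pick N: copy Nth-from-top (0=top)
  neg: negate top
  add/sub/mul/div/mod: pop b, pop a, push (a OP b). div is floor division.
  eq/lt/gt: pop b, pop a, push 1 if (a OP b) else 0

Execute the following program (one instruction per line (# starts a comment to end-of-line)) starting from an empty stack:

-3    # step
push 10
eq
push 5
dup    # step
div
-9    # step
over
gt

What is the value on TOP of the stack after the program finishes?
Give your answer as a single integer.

Answer: 0

Derivation:
After 'push -3': [-3]
After 'push 10': [-3, 10]
After 'eq': [0]
After 'push 5': [0, 5]
After 'dup': [0, 5, 5]
After 'div': [0, 1]
After 'push -9': [0, 1, -9]
After 'over': [0, 1, -9, 1]
After 'gt': [0, 1, 0]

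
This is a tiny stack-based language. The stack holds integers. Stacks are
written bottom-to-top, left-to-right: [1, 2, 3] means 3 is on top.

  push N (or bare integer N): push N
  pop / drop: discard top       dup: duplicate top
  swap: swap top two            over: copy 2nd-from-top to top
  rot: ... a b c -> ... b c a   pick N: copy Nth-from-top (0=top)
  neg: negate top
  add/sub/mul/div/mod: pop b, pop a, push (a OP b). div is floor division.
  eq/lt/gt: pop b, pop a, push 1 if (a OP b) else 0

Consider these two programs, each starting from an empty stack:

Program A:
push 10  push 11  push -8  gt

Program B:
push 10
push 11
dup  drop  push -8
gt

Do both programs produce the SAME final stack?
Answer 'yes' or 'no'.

Answer: yes

Derivation:
Program A trace:
  After 'push 10': [10]
  After 'push 11': [10, 11]
  After 'push -8': [10, 11, -8]
  After 'gt': [10, 1]
Program A final stack: [10, 1]

Program B trace:
  After 'push 10': [10]
  After 'push 11': [10, 11]
  After 'dup': [10, 11, 11]
  After 'drop': [10, 11]
  After 'push -8': [10, 11, -8]
  After 'gt': [10, 1]
Program B final stack: [10, 1]
Same: yes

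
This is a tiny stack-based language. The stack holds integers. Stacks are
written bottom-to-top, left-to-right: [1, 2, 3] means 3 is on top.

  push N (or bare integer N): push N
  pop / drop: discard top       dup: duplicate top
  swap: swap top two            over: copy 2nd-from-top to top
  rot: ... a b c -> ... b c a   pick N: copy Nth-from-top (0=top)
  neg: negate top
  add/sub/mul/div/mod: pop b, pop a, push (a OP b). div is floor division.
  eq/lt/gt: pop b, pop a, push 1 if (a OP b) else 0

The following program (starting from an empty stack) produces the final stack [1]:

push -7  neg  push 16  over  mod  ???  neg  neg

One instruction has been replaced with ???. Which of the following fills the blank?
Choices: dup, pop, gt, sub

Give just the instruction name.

Answer: gt

Derivation:
Stack before ???: [7, 2]
Stack after ???:  [1]
Checking each choice:
  dup: produces [7, 2, 2]
  pop: produces [7]
  gt: MATCH
  sub: produces [5]


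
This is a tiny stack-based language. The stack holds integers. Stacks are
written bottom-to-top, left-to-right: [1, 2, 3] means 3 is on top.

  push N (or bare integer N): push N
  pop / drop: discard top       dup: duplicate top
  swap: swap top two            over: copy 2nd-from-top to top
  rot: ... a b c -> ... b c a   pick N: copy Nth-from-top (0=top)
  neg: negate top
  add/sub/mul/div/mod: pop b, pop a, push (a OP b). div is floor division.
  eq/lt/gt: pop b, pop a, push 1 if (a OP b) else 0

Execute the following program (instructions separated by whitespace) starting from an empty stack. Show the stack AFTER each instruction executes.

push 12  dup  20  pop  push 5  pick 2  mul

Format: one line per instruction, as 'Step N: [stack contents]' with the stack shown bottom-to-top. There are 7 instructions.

Step 1: [12]
Step 2: [12, 12]
Step 3: [12, 12, 20]
Step 4: [12, 12]
Step 5: [12, 12, 5]
Step 6: [12, 12, 5, 12]
Step 7: [12, 12, 60]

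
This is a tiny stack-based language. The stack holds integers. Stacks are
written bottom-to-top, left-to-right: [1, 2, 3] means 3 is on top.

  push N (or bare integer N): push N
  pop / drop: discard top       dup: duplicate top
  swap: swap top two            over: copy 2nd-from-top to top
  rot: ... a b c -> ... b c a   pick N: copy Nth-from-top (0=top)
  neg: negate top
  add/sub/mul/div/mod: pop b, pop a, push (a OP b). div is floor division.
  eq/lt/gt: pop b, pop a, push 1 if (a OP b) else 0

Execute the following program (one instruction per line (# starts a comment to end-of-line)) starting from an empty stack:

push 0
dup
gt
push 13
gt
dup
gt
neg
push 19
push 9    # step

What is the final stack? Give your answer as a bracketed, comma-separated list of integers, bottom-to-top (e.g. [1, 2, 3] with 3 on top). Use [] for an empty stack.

After 'push 0': [0]
After 'dup': [0, 0]
After 'gt': [0]
After 'push 13': [0, 13]
After 'gt': [0]
After 'dup': [0, 0]
After 'gt': [0]
After 'neg': [0]
After 'push 19': [0, 19]
After 'push 9': [0, 19, 9]

Answer: [0, 19, 9]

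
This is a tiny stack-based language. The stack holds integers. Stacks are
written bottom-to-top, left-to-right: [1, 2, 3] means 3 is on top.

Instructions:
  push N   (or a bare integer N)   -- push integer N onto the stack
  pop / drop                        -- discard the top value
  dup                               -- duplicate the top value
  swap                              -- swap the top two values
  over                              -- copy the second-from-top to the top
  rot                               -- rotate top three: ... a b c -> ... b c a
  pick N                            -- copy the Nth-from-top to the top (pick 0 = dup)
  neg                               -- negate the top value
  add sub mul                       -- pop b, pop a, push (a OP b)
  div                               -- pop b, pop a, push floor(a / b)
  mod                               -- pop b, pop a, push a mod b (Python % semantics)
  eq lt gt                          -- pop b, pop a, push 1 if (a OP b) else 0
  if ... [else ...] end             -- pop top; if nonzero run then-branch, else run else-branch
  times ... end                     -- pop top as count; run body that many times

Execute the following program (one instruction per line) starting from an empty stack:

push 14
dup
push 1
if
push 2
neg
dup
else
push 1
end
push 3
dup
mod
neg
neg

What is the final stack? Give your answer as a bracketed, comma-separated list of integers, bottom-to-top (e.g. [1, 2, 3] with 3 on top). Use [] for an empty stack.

Answer: [14, 14, -2, -2, 0]

Derivation:
After 'push 14': [14]
After 'dup': [14, 14]
After 'push 1': [14, 14, 1]
After 'if': [14, 14]
After 'push 2': [14, 14, 2]
After 'neg': [14, 14, -2]
After 'dup': [14, 14, -2, -2]
After 'push 3': [14, 14, -2, -2, 3]
After 'dup': [14, 14, -2, -2, 3, 3]
After 'mod': [14, 14, -2, -2, 0]
After 'neg': [14, 14, -2, -2, 0]
After 'neg': [14, 14, -2, -2, 0]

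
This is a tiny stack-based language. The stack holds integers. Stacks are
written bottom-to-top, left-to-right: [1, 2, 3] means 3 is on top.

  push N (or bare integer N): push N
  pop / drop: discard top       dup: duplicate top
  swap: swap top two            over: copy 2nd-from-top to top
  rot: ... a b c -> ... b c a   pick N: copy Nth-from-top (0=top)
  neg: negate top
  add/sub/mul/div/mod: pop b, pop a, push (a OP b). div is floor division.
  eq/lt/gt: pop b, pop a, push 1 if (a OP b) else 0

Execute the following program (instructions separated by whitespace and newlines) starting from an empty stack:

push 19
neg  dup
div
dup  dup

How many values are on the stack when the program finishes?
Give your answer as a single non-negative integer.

Answer: 3

Derivation:
After 'push 19': stack = [19] (depth 1)
After 'neg': stack = [-19] (depth 1)
After 'dup': stack = [-19, -19] (depth 2)
After 'div': stack = [1] (depth 1)
After 'dup': stack = [1, 1] (depth 2)
After 'dup': stack = [1, 1, 1] (depth 3)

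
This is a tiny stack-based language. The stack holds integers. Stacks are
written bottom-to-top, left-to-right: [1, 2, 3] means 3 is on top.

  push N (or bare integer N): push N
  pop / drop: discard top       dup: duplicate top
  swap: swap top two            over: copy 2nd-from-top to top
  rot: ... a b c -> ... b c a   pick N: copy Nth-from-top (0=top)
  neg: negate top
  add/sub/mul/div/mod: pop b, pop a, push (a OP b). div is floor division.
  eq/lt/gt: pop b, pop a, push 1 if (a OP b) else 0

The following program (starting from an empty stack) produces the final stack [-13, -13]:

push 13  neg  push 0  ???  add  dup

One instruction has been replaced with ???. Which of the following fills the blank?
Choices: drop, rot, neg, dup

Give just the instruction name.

Answer: neg

Derivation:
Stack before ???: [-13, 0]
Stack after ???:  [-13, 0]
Checking each choice:
  drop: stack underflow (need 2, have 1)
  rot: stack underflow (need 3, have 2)
  neg: MATCH
  dup: produces [-13, 0, 0]


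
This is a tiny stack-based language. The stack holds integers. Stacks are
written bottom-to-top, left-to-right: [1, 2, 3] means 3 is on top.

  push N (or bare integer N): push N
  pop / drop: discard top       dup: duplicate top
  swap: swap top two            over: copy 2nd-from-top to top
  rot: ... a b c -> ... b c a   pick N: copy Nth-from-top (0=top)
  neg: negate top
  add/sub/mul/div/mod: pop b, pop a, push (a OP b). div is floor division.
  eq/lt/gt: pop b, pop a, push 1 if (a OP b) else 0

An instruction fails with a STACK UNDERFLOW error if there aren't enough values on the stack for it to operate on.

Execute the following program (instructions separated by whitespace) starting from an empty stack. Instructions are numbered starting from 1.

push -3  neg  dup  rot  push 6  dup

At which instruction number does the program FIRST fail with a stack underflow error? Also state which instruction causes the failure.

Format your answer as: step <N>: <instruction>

Step 1 ('push -3'): stack = [-3], depth = 1
Step 2 ('neg'): stack = [3], depth = 1
Step 3 ('dup'): stack = [3, 3], depth = 2
Step 4 ('rot'): needs 3 value(s) but depth is 2 — STACK UNDERFLOW

Answer: step 4: rot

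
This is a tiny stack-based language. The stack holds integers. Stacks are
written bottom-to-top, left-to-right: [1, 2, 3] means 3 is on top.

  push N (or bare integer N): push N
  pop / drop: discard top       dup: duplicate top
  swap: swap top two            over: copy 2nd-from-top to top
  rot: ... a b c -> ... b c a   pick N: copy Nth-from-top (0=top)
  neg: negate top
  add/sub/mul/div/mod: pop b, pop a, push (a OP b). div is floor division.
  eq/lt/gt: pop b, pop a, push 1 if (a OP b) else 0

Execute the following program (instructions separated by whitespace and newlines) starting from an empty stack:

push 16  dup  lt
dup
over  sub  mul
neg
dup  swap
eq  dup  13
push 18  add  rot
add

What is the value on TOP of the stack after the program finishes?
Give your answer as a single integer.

Answer: 32

Derivation:
After 'push 16': [16]
After 'dup': [16, 16]
After 'lt': [0]
After 'dup': [0, 0]
After 'over': [0, 0, 0]
After 'sub': [0, 0]
After 'mul': [0]
After 'neg': [0]
After 'dup': [0, 0]
After 'swap': [0, 0]
After 'eq': [1]
After 'dup': [1, 1]
After 'push 13': [1, 1, 13]
After 'push 18': [1, 1, 13, 18]
After 'add': [1, 1, 31]
After 'rot': [1, 31, 1]
After 'add': [1, 32]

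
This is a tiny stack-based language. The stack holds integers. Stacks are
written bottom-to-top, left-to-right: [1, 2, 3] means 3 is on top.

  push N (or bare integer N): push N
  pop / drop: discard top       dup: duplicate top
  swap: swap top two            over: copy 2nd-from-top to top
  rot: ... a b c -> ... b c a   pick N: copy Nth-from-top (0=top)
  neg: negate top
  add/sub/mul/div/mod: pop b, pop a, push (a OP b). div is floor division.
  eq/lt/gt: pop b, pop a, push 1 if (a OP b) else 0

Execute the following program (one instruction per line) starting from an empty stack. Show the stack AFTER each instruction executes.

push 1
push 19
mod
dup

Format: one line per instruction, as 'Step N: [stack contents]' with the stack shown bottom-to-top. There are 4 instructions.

Step 1: [1]
Step 2: [1, 19]
Step 3: [1]
Step 4: [1, 1]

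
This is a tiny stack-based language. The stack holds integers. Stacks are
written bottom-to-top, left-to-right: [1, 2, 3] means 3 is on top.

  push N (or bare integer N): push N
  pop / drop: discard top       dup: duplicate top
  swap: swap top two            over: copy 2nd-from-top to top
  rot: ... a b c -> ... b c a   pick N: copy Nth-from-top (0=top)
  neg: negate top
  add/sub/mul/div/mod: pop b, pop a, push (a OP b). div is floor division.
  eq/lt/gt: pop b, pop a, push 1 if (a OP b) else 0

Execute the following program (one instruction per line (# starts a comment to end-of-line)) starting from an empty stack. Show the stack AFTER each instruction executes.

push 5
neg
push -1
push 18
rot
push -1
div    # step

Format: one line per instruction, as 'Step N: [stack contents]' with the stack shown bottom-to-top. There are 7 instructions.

Step 1: [5]
Step 2: [-5]
Step 3: [-5, -1]
Step 4: [-5, -1, 18]
Step 5: [-1, 18, -5]
Step 6: [-1, 18, -5, -1]
Step 7: [-1, 18, 5]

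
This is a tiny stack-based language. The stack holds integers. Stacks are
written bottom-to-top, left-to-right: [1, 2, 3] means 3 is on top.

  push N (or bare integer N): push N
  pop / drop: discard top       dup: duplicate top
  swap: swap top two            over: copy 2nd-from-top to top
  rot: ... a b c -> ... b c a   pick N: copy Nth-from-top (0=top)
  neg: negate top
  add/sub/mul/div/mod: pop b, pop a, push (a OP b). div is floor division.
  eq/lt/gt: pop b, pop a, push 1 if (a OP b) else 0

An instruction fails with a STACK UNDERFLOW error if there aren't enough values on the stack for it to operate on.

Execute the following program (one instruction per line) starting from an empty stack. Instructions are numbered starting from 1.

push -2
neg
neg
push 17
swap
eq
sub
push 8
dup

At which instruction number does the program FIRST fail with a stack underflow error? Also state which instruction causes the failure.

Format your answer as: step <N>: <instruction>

Step 1 ('push -2'): stack = [-2], depth = 1
Step 2 ('neg'): stack = [2], depth = 1
Step 3 ('neg'): stack = [-2], depth = 1
Step 4 ('push 17'): stack = [-2, 17], depth = 2
Step 5 ('swap'): stack = [17, -2], depth = 2
Step 6 ('eq'): stack = [0], depth = 1
Step 7 ('sub'): needs 2 value(s) but depth is 1 — STACK UNDERFLOW

Answer: step 7: sub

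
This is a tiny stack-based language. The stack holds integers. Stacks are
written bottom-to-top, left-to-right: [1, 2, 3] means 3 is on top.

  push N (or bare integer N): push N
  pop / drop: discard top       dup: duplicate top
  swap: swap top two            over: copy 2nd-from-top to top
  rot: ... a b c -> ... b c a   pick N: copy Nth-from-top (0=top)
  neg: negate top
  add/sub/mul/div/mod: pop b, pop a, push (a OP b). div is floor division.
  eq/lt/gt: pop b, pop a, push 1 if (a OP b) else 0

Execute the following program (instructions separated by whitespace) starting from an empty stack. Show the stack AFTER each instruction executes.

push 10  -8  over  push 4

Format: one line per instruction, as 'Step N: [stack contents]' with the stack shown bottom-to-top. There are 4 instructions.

Step 1: [10]
Step 2: [10, -8]
Step 3: [10, -8, 10]
Step 4: [10, -8, 10, 4]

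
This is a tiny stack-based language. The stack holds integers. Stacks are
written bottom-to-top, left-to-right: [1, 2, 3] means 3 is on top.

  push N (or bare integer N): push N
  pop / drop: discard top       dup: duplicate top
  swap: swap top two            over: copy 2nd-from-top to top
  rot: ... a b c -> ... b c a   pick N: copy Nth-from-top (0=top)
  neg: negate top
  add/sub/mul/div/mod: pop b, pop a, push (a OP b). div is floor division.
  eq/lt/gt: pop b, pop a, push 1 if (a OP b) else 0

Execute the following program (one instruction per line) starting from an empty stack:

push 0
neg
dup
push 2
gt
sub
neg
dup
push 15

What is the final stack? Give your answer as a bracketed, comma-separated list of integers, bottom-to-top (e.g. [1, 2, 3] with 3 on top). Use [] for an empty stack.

Answer: [0, 0, 15]

Derivation:
After 'push 0': [0]
After 'neg': [0]
After 'dup': [0, 0]
After 'push 2': [0, 0, 2]
After 'gt': [0, 0]
After 'sub': [0]
After 'neg': [0]
After 'dup': [0, 0]
After 'push 15': [0, 0, 15]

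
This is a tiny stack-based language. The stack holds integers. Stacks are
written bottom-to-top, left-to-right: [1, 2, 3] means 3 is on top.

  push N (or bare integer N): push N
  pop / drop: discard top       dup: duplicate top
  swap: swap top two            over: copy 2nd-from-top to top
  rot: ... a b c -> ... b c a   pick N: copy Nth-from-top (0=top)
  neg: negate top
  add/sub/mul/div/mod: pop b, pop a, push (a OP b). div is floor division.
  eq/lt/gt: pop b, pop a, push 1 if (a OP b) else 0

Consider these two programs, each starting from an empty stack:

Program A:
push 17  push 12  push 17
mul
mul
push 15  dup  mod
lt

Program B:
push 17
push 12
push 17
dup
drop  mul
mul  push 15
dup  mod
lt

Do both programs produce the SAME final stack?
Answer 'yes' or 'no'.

Program A trace:
  After 'push 17': [17]
  After 'push 12': [17, 12]
  After 'push 17': [17, 12, 17]
  After 'mul': [17, 204]
  After 'mul': [3468]
  After 'push 15': [3468, 15]
  After 'dup': [3468, 15, 15]
  After 'mod': [3468, 0]
  After 'lt': [0]
Program A final stack: [0]

Program B trace:
  After 'push 17': [17]
  After 'push 12': [17, 12]
  After 'push 17': [17, 12, 17]
  After 'dup': [17, 12, 17, 17]
  After 'drop': [17, 12, 17]
  After 'mul': [17, 204]
  After 'mul': [3468]
  After 'push 15': [3468, 15]
  After 'dup': [3468, 15, 15]
  After 'mod': [3468, 0]
  After 'lt': [0]
Program B final stack: [0]
Same: yes

Answer: yes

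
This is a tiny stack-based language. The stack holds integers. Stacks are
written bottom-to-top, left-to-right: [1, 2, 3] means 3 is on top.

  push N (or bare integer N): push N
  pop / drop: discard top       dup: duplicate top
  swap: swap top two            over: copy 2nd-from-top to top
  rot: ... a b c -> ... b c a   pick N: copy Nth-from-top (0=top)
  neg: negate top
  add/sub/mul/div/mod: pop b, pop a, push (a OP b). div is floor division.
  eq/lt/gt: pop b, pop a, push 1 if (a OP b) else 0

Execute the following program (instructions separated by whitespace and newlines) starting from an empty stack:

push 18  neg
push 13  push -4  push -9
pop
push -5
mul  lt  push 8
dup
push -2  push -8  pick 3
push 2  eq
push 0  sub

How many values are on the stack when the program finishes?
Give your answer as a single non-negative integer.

After 'push 18': stack = [18] (depth 1)
After 'neg': stack = [-18] (depth 1)
After 'push 13': stack = [-18, 13] (depth 2)
After 'push -4': stack = [-18, 13, -4] (depth 3)
After 'push -9': stack = [-18, 13, -4, -9] (depth 4)
After 'pop': stack = [-18, 13, -4] (depth 3)
After 'push -5': stack = [-18, 13, -4, -5] (depth 4)
After 'mul': stack = [-18, 13, 20] (depth 3)
After 'lt': stack = [-18, 1] (depth 2)
After 'push 8': stack = [-18, 1, 8] (depth 3)
After 'dup': stack = [-18, 1, 8, 8] (depth 4)
After 'push -2': stack = [-18, 1, 8, 8, -2] (depth 5)
After 'push -8': stack = [-18, 1, 8, 8, -2, -8] (depth 6)
After 'pick 3': stack = [-18, 1, 8, 8, -2, -8, 8] (depth 7)
After 'push 2': stack = [-18, 1, 8, 8, -2, -8, 8, 2] (depth 8)
After 'eq': stack = [-18, 1, 8, 8, -2, -8, 0] (depth 7)
After 'push 0': stack = [-18, 1, 8, 8, -2, -8, 0, 0] (depth 8)
After 'sub': stack = [-18, 1, 8, 8, -2, -8, 0] (depth 7)

Answer: 7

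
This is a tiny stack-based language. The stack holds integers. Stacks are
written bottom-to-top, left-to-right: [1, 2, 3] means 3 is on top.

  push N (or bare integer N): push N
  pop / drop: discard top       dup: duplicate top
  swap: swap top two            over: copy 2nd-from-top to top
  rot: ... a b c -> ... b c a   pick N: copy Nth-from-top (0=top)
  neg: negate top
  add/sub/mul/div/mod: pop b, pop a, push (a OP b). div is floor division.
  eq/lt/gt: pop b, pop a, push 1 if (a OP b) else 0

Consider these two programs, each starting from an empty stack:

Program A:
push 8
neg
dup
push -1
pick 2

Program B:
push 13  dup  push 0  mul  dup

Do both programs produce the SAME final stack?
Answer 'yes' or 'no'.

Program A trace:
  After 'push 8': [8]
  After 'neg': [-8]
  After 'dup': [-8, -8]
  After 'push -1': [-8, -8, -1]
  After 'pick 2': [-8, -8, -1, -8]
Program A final stack: [-8, -8, -1, -8]

Program B trace:
  After 'push 13': [13]
  After 'dup': [13, 13]
  After 'push 0': [13, 13, 0]
  After 'mul': [13, 0]
  After 'dup': [13, 0, 0]
Program B final stack: [13, 0, 0]
Same: no

Answer: no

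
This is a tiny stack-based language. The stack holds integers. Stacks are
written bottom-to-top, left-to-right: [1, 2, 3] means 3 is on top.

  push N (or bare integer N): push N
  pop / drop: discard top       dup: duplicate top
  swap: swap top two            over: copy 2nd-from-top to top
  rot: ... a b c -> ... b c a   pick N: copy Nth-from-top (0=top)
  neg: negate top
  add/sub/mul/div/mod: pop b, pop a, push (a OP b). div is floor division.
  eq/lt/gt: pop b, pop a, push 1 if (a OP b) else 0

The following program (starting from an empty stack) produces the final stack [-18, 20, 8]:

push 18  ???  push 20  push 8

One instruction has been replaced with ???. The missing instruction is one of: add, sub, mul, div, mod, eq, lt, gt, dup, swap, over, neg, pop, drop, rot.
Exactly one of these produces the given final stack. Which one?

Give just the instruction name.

Answer: neg

Derivation:
Stack before ???: [18]
Stack after ???:  [-18]
The instruction that transforms [18] -> [-18] is: neg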